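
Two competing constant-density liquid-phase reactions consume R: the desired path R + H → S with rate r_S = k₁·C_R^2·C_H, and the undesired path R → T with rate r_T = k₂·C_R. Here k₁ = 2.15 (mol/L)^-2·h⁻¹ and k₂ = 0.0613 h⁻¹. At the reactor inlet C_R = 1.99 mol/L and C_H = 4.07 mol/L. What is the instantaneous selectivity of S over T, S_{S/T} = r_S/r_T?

S_{S/T} = r_S/r_T = (k₁·C_R^2·C_H)/(k₂·C_R) = (k₁/k₂)·C_R·C_H.
= (2.15×1.990^2×4.070) / (0.0613×1.990) = 34.65/0.1220 = 284.
Since the desired path is higher order in R, keeping C_R high (PFR or concentrated feed) favours S.

284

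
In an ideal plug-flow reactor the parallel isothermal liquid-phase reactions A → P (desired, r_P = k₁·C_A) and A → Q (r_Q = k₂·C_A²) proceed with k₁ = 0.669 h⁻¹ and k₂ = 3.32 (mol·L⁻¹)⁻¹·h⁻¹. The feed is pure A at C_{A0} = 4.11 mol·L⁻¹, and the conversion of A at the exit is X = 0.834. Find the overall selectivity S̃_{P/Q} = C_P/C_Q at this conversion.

0.103

C_A = C_{A0}(1−X) = 0.6823 mol·L⁻¹.
Along a PFR/batch, dC_P/dC_A = −r_P/(r_P+r_Q) = −k₁/(k₁+k₂·C_A).
Integrating from C_{A0} to C_A: C_P = (0.669/3.32)·ln[(0.669+3.32·4.11)/(0.669+3.32·0.682)] = 0.2015·ln(14.31/2.934) = 0.3194 mol·L⁻¹.
C_Q = (C_{A0}−C_A)−C_P = 3.108 mol·L⁻¹; S̃_{P/Q} = 0.3194/3.108 = 0.103.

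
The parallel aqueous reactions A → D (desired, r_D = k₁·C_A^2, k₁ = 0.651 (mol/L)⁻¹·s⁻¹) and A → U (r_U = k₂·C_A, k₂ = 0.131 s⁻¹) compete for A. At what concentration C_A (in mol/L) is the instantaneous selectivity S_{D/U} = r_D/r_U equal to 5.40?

S_{D/U} = (k₁/k₂)·C_A ⇒ C_A = S·k₂/k₁.
= 5.40×0.131/0.651 = 1.09 mol/L.

1.09 mol/L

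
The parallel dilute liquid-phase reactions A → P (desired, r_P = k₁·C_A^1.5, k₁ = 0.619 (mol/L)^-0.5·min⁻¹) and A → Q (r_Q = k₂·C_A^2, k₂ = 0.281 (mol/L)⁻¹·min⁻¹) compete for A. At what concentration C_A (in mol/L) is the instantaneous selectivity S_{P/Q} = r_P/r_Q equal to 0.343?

S_{P/Q} = (k₁/k₂)·C_A^-0.5 ⇒ C_A = (S·k₂/k₁)^(-2).
= (0.343×0.281/0.619)^(-2) = (0.1557)^(-2) = 41.2 mol/L.

41.2 mol/L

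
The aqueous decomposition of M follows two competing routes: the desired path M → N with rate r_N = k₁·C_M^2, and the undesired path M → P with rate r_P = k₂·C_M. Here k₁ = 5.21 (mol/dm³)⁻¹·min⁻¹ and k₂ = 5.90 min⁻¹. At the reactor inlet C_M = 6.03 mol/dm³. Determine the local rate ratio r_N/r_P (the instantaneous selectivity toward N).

5.32

S_{N/P} = r_N/r_P = (k₁·C_M^2)/(k₂·C_M) = (k₁/k₂)·C_M.
= (5.21×6.030^2) / (5.90×6.030) = 189.4/35.58 = 5.32.
Since the desired path is higher order in M, keeping C_M high (PFR or concentrated feed) favours N.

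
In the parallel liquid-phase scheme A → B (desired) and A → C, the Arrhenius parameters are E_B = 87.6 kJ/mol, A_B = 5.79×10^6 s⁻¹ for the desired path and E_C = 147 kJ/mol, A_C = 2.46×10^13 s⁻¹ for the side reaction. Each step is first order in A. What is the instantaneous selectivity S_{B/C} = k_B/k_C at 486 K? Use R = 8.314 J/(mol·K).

0.570

k_B/k_C = (A_B/A_C)·exp[−(E_B−E_C)/(RT)] = (A_B/A_C)·exp[(E_C−E_B)/(RT)].
(E_C−E_B)/(RT) = (147−87.6)×10³/(8.314×486) = 59400/4041 = 14.70.
k_B/k_C = (5.79×10^6/2.46×10^13)·exp(14.70) = 2.354×10^-7 × 2.424×10^6 = 0.570.
Since E_B < E_C, lowering the temperature improves selectivity toward B.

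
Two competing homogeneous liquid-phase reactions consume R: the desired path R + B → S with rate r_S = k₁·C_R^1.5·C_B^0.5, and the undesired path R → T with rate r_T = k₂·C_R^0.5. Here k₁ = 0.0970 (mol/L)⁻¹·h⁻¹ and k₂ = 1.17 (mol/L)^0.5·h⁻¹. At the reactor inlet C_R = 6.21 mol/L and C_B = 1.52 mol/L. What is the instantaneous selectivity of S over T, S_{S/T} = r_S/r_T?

0.635

S_{S/T} = r_S/r_T = (k₁·C_R^1.5·C_B^0.5)/(k₂·C_R^0.5) = (k₁/k₂)·C_R·C_B^0.5.
= (0.0970×6.210^1.5×1.520^0.5) / (1.17×6.210^0.5) = 1.851/2.916 = 0.635.
Since the desired path is higher order in R, keeping C_R high (PFR or concentrated feed) favours S.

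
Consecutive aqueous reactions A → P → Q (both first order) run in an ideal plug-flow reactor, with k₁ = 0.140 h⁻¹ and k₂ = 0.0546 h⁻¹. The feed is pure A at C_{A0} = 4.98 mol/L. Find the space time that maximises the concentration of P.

The intermediate peaks when r₁ = r₂, i.e. k₁e^(−k₁τ) = k₂e^(−k₂τ), giving τ_opt = ln(k₂/k₁)/(k₂−k₁).
= ln(0.0546/0.140)/(0.0546−0.140) = ln(0.3900)/-0.08540 = -0.9416/-0.08540 = 11.0 h.

11.0 h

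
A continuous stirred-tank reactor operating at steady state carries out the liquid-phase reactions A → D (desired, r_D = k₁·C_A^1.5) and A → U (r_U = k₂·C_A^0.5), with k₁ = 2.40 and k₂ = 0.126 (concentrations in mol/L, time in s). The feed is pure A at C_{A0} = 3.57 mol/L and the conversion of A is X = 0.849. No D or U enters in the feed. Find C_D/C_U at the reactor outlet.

Exit C_A = C_{A0}(1−X) = 3.57×0.151 = 0.5391 mol/L.
In a CSTR the entire volume is at exit conditions, so r_D = 2.40×0.5391^1.5 = 0.9499 and r_U = 0.126×0.5391^0.5 = 0.09251.
Overall selectivity = C_D/C_U = r_Dτ/(r_Uτ) = r_D/r_U = 10.3.

10.3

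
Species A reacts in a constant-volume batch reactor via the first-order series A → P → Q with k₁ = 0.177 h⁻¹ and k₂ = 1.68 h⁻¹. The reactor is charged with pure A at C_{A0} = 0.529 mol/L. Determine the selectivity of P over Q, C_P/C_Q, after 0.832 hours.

1.13

For first-order series with pure A initially, C_P(t) = k₁C_{A0}/(k₂−k₁)·(e^(−k₁t) − e^(−k₂t)).
e^(−k₁t) = e^(−0.177×0.832) = e^(−0.1473) = 0.8631; e^(−k₂t) = e^(−1.398) = 0.2471.
C_P = 0.177×0.529/(1.68−0.177) × (0.8631−0.2471) = 0.06230×0.6159 = 0.03837 mol/L.
C_A = C_{A0}e^(−k₁t) = 0.4566 mol/L, so C_Q = C_{A0}−C_A−C_P = 0.03407 mol/L; C_P/C_Q = 1.13.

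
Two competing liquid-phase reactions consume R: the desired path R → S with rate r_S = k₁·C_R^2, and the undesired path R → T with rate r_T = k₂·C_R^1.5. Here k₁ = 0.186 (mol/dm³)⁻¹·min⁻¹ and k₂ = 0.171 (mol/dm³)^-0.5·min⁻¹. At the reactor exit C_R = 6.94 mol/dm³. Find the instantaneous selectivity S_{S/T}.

S_{S/T} = r_S/r_T = (k₁·C_R^2)/(k₂·C_R^1.5) = (k₁/k₂)·C_R^0.5.
= (0.186×6.940^2) / (0.171×6.940^1.5) = 8.958/3.126 = 2.87.
Since the desired path is higher order in R, keeping C_R high (PFR or concentrated feed) favours S.

2.87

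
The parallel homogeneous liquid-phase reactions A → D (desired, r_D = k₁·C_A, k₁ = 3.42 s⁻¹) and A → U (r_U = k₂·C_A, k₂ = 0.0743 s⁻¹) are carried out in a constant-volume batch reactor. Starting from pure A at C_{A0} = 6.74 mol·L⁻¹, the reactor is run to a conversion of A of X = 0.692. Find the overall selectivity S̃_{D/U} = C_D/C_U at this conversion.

C_A = C_{A0}(1−X) = 2.076 mol·L⁻¹.
Both paths are first order in A, so the instantaneous fraction to D is constant: dC_D/d(−C_A) = k₁/(k₁+k₂) = 0.9787.
C_D = 0.9787·(C_{A0}−C_A) = 0.9787×4.664 = 4.56 mol·L⁻¹.
C_U = (C_{A0}−C_A)−C_D = 0.09917 mol·L⁻¹; S̃_{D/U} = 4.565/0.09917 = 46.0.

46.0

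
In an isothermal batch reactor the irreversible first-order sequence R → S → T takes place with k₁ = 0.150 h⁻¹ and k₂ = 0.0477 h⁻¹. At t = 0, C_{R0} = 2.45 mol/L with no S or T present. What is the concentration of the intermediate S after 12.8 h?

1.42 mol/L

The intermediate concentration in a first-order A→B→C sequence is C_S = k₁C_{R0}(e^(−k₁t) − e^(−k₂t))/(k₂−k₁).
e^(−k₁t) = e^(−0.150×12.8) = e^(−1.920) = 0.1466; e^(−k₂t) = e^(−0.6106) = 0.5430.
C_S = 0.150×2.45/(0.0477−0.150) × (0.1466−0.5430) = (-3.592)×(-0.3964) = 1.424 mol/L.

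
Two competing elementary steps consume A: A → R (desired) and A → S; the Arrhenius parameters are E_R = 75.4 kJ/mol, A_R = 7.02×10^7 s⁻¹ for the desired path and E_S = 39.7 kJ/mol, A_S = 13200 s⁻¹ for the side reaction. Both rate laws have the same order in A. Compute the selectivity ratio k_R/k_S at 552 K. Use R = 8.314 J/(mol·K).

2.23

With equal orders, S_{R/S} = k_R/k_S = (A_R/A_S)·exp[(E_S−E_R)/(RT)].
(E_S−E_R)/(RT) = (39.7−75.4)×10³/(8.314×552) = -35700/4589 = -7.779.
k_R/k_S = (7.02×10^7/13200)·exp(-7.779) = 5318 × 4.185×10^-4 = 2.23.
Since E_R > E_S, raising the temperature improves selectivity toward R.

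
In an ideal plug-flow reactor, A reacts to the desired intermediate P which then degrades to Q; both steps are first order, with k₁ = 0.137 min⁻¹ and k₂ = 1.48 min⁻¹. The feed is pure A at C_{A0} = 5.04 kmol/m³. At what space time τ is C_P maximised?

For first-order series the maximum of C_P occurs at τ_opt = ln(k₂/k₁)/(k₂−k₁).
= ln(1.48/0.137)/(1.48−0.137) = ln(10.80)/1.343 = 2.380/1.343 = 1.77 min.

1.77 min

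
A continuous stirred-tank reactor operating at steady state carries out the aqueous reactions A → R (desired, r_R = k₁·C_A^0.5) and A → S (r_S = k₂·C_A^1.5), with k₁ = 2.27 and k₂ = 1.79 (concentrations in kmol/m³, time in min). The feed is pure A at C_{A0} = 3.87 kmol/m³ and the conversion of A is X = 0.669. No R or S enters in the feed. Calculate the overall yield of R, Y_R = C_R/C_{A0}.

Exit C_A = C_{A0}(1−X) = 3.87×0.331 = 1.281 kmol/m³.
Rates in a CSTR are evaluated at the outlet concentration: r_R = 2.27×1.281^0.5 = 2.569, r_S = 1.79×1.281^1.5 = 2.595.
Fraction of consumed A going to R: r_R/(r_R+r_S) = 0.4975.
C_R = 0.4975·C_{A0}·X = 0.4975×3.87×0.669 = 1.29 kmol/m³; Y_R = C_R/C_{A0} = 0.333.

0.333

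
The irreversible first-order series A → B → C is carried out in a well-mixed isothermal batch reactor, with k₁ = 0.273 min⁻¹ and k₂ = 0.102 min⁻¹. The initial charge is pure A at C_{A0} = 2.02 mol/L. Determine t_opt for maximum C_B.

The intermediate peaks when r₁ = r₂, i.e. k₁e^(−k₁t) = k₂e^(−k₂t), giving t_opt = ln(k₂/k₁)/(k₂−k₁).
= ln(0.102/0.273)/(0.102−0.273) = ln(0.3736)/-0.1710 = -0.9845/-0.1710 = 5.76 min.

5.76 min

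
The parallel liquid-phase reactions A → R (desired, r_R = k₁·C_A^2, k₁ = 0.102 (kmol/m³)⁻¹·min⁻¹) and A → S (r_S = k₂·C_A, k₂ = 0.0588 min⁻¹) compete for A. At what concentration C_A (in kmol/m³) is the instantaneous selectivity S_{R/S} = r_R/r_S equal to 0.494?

0.285 kmol/m³

S_{R/S} = (k₁/k₂)·C_A ⇒ C_A = S·k₂/k₁.
= 0.494×0.0588/0.102 = 0.285 kmol/m³.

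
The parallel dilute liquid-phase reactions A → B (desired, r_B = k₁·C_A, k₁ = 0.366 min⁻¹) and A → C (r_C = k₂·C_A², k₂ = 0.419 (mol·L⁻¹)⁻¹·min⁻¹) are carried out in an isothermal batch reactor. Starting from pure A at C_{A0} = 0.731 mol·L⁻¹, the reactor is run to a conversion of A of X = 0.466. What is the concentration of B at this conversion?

0.208 mol·L⁻¹

C_A = C_{A0}(1−X) = 0.3904 mol·L⁻¹.
Along a PFR/batch, dC_B/dC_A = −r_B/(r_B+r_C) = −k₁/(k₁+k₂·C_A).
Integrating from C_{A0} to C_A: C_B = (0.366/0.419)·ln[(0.366+0.419·0.731)/(0.366+0.419·0.390)] = 0.8735·ln(0.6723/0.5296) = 0.2085 mol·L⁻¹.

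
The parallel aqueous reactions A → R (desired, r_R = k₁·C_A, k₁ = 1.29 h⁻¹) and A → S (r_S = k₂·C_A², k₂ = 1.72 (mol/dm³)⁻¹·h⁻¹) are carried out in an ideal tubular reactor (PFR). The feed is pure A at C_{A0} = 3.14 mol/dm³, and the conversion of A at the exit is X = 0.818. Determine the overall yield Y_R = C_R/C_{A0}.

C_A = C_{A0}(1−X) = 0.5715 mol/dm³.
Along a PFR/batch, dC_R/dC_A = −r_R/(r_R+r_S) = −k₁/(k₁+k₂·C_A).
Integrating from C_{A0} to C_A: C_R = (1.29/1.72)·ln[(1.29+1.72·3.14)/(1.29+1.72·0.571)] = 0.7500·ln(6.691/2.273) = 0.8097 mol/dm³.
Y_R = C_R/C_{A0} = 0.8097/3.14 = 0.258.

0.258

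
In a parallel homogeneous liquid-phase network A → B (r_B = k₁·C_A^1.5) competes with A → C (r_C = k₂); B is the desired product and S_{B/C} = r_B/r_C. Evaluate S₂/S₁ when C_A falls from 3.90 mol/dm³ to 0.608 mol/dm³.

S_{B/C} = (k₁/k₂)·C_A^1.5, so S₂/S₁ = (C_{A,2}/C_{A,1})^1.5.
= (0.608/3.90)^1.5 = (0.1559)^1.5 = 0.0616.

0.0616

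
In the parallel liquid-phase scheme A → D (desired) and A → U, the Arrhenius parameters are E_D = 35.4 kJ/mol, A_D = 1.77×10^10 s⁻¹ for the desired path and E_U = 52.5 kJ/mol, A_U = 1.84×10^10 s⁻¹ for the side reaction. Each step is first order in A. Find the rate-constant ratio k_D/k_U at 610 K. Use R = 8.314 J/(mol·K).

Since both paths have the same order in A, the concentration cancels and S_{D/U} = k_D/k_U = (A_D/A_U)·exp[(E_U−E_D)/(RT)].
(E_U−E_D)/(RT) = (52.5−35.4)×10³/(8.314×610) = 17100/5072 = 3.372.
k_D/k_U = (1.77×10^10/1.84×10^10)·exp(3.372) = 0.9620 × 29.13 = 28.0.

28.0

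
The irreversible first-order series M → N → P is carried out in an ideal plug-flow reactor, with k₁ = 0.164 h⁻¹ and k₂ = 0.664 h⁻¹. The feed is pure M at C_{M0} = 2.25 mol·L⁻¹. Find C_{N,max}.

For a first-order series the maximum intermediate yield is C_{N,max}/C_{M0} = (k₁/k₂)^[k₂/(k₂−k₁)].
= (0.164/0.664)^(0.664/(0.664−0.164)) = (0.2470)^(1.328) = 0.1561.
C_{N,max} = 0.1561×2.25 = 0.351 mol·L⁻¹.

0.351 mol·L⁻¹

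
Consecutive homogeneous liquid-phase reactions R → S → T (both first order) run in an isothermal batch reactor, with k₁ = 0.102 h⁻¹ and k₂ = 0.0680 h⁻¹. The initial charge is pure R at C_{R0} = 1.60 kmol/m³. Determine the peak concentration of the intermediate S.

0.711 kmol/m³

Evaluating C_S at t_opt = ln(k₂/k₁)/(k₂−k₁) gives C_{S,max}/C_{R0} = (k₁/k₂)^[k₂/(k₂−k₁)].
= (0.102/0.0680)^(0.0680/(0.0680−0.102)) = (1.500)^(-2.000) = 0.4444.
C_{S,max} = 0.4444×1.60 = 0.711 kmol/m³.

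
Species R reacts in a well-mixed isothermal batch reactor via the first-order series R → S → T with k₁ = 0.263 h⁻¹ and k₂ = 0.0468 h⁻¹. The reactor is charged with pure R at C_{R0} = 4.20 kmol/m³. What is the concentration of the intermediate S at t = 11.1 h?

Solving the coupled first-order balances gives C_S(t) = [k₁/(k₂−k₁)]·C_{R0}·(e^(−k₁t) − e^(−k₂t)).
e^(−k₁t) = e^(−0.263×11.1) = e^(−2.919) = 0.05397; e^(−k₂t) = e^(−0.5195) = 0.5948.
C_S = 0.263×4.20/(0.0468−0.263) × (0.05397−0.5948) = (-5.109)×(-0.5409) = 2.763 kmol/m³.

2.76 kmol/m³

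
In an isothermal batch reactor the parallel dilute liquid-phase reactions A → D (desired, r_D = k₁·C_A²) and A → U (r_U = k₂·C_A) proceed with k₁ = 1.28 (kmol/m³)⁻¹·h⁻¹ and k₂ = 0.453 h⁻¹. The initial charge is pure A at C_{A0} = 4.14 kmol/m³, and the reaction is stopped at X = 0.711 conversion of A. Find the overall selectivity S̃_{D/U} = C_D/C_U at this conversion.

6.82

C_A = C_{A0}(1−X) = 1.196 kmol/m³.
Along a PFR/batch, dC_U/dC_A = −r_U/(r_D+r_U) = −k₂/(k₂+k₁·C_A).
Integrating from C_{A0} to C_A: C_U = (0.453/1.28)·ln[(0.453+1.28·4.14)/(0.453+1.28·1.20)] = 0.3539·ln(5.752/1.984) = 0.3766 kmol/m³.
Then C_D = (C_{A0}−C_A) − C_U = 2.944 − 0.3766 = 2.567 kmol/m³.
S̃_{D/U} = C_D/C_U = 2.567/0.3766 = 6.82.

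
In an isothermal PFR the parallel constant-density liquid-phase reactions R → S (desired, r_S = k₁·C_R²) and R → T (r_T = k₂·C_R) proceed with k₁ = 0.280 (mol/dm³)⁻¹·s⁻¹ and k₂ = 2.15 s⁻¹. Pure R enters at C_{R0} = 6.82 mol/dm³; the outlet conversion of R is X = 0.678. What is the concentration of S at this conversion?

1.67 mol/dm³

C_R = C_{R0}(1−X) = 2.196 mol/dm³.
Along a PFR/batch, dC_T/dC_R = −r_T/(r_S+r_T) = −k₂/(k₂+k₁·C_R).
Integrating from C_{R0} to C_R: C_T = (2.15/0.280)·ln[(2.15+0.280·6.82)/(2.15+0.280·2.20)] = 7.679·ln(4.060/2.765) = 2.949 mol/dm³.
Then C_S = (C_{R0}−C_R) − C_T = 4.624 − 2.949 = 1.675 mol/dm³.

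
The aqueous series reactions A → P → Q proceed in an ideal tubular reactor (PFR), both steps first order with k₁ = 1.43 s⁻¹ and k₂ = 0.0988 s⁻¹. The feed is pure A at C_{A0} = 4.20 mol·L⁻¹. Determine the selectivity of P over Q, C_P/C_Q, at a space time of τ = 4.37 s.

2.30

Solving the coupled first-order balances gives C_P(τ) = [k₁/(k₂−k₁)]·C_{A0}·(e^(−k₁τ) − e^(−k₂τ)).
e^(−k₁τ) = e^(−1.43×4.37) = e^(−6.249) = 0.001932; e^(−k₂τ) = e^(−0.4318) = 0.6494.
C_P = 1.43×4.20/(0.0988−1.43) × (0.001932−0.6494) = (-4.512)×(-0.6474) = 2.921 mol·L⁻¹.
C_A = C_{A0}e^(−k₁τ) = 0.008115 mol·L⁻¹, so C_Q = C_{A0}−C_A−C_P = 1.271 mol·L⁻¹; C_P/C_Q = 2.30.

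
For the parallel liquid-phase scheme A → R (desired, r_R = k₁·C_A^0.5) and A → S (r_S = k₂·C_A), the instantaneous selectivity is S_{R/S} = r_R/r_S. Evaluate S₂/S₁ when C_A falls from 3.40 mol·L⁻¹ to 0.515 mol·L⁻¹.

S_{R/S} = (k₁/k₂)·C_A^-0.5, so S₂/S₁ = (C_{A,2}/C_{A,1})^-0.5.
= (0.515/3.40)^(-0.5) = (0.1515)^(-0.5) = 2.57.

2.57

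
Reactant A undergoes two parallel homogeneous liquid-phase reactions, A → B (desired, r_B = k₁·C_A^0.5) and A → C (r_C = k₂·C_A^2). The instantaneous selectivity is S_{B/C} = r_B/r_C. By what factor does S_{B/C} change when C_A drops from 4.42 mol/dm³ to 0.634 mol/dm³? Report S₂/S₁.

18.4

S_{B/C} = (k₁/k₂)·C_A^-1.5, so S₂/S₁ = (C_{A,2}/C_{A,1})^-1.5.
= (0.634/4.42)^(-1.5) = (0.1434)^(-1.5) = 18.4.
Selectivity toward B rises as C_A falls — low-concentration operation is favoured.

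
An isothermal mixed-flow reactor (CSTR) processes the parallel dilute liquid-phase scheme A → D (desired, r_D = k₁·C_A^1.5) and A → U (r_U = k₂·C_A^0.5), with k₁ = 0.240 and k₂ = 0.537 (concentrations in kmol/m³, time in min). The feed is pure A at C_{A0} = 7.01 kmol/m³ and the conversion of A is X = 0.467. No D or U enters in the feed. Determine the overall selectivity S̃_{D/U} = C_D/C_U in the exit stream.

Exit C_A = C_{A0}(1−X) = 7.01×0.533 = 3.736 kmol/m³.
Rates in a CSTR are evaluated at the outlet concentration: r_D = 0.240×3.736^1.5 = 1.733, r_U = 0.537×3.736^0.5 = 1.038.
Overall selectivity = C_D/C_U = r_Dτ/(r_Uτ) = r_D/r_U = 1.67.

1.67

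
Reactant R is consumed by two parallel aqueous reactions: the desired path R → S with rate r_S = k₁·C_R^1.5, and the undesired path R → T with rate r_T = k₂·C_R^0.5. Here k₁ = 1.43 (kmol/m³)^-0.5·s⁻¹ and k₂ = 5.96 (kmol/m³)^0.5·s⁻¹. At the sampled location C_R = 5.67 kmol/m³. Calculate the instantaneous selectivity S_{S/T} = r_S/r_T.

1.36

S_{S/T} = r_S/r_T = (k₁·C_R^1.5)/(k₂·C_R^0.5) = (k₁/k₂)·C_R.
= (1.43×5.670^1.5) / (5.96×5.670^0.5) = 19.31/14.19 = 1.36.
Since the desired path is higher order in R, keeping C_R high (PFR or concentrated feed) favours S.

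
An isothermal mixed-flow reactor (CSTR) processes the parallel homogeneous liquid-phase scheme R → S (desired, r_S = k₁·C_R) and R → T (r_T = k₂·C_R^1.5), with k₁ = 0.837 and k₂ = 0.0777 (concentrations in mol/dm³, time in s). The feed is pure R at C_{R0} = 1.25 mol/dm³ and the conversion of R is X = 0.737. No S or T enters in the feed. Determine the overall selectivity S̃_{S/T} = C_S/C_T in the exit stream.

Exit C_R = C_{R0}(1−X) = 1.25×0.263 = 0.3287 mol/dm³.
Rates in a CSTR are evaluated at the outlet concentration: r_S = 0.837×0.3287 = 0.2752, r_T = 0.0777×0.3287^1.5 = 0.01465.
Overall selectivity = C_S/C_T = r_Sτ/(r_Tτ) = r_S/r_T = 18.8.

18.8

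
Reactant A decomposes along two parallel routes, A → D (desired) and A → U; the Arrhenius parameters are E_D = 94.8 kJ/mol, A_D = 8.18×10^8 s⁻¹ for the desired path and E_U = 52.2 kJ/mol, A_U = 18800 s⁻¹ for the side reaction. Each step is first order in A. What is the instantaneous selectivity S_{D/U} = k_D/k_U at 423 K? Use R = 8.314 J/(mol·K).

0.239

With equal orders, S_{D/U} = k_D/k_U = (A_D/A_U)·exp[(E_U−E_D)/(RT)].
(E_U−E_D)/(RT) = (52.2−94.8)×10³/(8.314×423) = -42600/3517 = -12.11.
k_D/k_U = (8.18×10^8/18800)·exp(-12.11) = 43511 × 5.487×10^-6 = 0.239.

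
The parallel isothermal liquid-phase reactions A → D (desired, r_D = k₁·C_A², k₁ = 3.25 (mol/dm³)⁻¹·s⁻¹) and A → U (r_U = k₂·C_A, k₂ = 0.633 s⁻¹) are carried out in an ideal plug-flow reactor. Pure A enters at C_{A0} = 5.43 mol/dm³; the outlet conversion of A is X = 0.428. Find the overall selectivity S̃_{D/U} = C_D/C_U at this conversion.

21.4

C_A = C_{A0}(1−X) = 3.106 mol/dm³.
Along a PFR/batch, dC_U/dC_A = −r_U/(r_D+r_U) = −k₂/(k₂+k₁·C_A).
Integrating from C_{A0} to C_A: C_U = (0.633/3.25)·ln[(0.633+3.25·5.43)/(0.633+3.25·3.11)] = 0.1948·ln(18.28/10.73) = 0.1038 mol/dm³.
Then C_D = (C_{A0}−C_A) − C_U = 2.324 − 0.1038 = 2.220 mol/dm³.
S̃_{D/U} = C_D/C_U = 2.220/0.1038 = 21.4.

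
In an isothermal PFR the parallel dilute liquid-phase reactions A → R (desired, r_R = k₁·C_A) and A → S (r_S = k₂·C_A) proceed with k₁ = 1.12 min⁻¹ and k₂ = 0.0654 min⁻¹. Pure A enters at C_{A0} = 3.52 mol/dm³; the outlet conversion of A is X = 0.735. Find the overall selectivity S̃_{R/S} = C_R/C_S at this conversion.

17.1

C_A = C_{A0}(1−X) = 0.9328 mol/dm³.
Both paths are first order in A, so the instantaneous fraction to R is constant: dC_R/d(−C_A) = k₁/(k₁+k₂) = 0.9448.
C_R = 0.9448·(C_{A0}−C_A) = 0.9448×2.587 = 2.44 mol/dm³.
C_S = (C_{A0}−C_A)−C_R = 0.1427 mol/dm³; S̃_{R/S} = 2.444/0.1427 = 17.1.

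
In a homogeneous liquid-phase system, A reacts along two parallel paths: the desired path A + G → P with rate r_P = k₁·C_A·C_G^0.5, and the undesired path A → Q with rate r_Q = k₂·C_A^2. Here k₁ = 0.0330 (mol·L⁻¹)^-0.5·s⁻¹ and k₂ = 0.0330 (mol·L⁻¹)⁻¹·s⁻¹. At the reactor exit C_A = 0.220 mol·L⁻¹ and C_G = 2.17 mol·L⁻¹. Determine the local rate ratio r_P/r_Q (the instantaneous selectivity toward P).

6.70

S_{P/Q} = r_P/r_Q = (k₁·C_A·C_G^0.5)/(k₂·C_A^2) = (k₁/k₂)·C_A⁻¹·C_G^0.5.
= (0.0330×0.2200×2.170^0.5) / (0.0330×0.2200^2) = 0.01069/0.001597 = 6.70.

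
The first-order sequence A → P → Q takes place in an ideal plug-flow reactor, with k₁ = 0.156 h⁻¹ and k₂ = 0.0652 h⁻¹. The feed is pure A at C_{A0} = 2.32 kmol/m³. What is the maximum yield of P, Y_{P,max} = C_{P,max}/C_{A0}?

0.534

Evaluating C_P at τ_opt = ln(k₂/k₁)/(k₂−k₁) gives C_{P,max}/C_{A0} = (k₁/k₂)^[k₂/(k₂−k₁)].
= (0.156/0.0652)^(0.0652/(0.0652−0.156)) = (2.393)^(-0.7181) = 0.5345.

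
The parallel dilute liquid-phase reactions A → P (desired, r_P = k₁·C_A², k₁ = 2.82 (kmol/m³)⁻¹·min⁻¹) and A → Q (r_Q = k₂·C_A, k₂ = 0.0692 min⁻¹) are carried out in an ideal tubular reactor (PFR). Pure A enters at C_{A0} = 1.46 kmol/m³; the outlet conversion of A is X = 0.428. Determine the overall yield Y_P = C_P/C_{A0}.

C_A = C_{A0}(1−X) = 0.8351 kmol/m³.
Along a PFR/batch, dC_Q/dC_A = −r_Q/(r_P+r_Q) = −k₂/(k₂+k₁·C_A).
Integrating from C_{A0} to C_A: C_Q = (0.0692/2.82)·ln[(0.0692+2.82·1.46)/(0.0692+2.82·0.835)] = 0.02454·ln(4.186/2.424) = 0.01341 kmol/m³.
Then C_P = (C_{A0}−C_A) − C_Q = 0.6249 − 0.01341 = 0.6115 kmol/m³.
Y_P = C_P/C_{A0} = 0.6115/1.46 = 0.419.

0.419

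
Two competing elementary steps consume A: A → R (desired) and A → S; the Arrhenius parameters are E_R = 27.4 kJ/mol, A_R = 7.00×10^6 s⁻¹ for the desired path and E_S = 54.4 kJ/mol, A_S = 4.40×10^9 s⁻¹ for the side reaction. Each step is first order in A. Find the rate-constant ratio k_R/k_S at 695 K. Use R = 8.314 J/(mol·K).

With equal orders, S_{R/S} = k_R/k_S = (A_R/A_S)·exp[(E_S−E_R)/(RT)].
(E_S−E_R)/(RT) = (54.4−27.4)×10³/(8.314×695) = 27000/5778 = 4.673.
k_R/k_S = (7.00×10^6/4.40×10^9)·exp(4.673) = 0.001591 × 107.0 = 0.170.
Since E_R < E_S, lowering the temperature improves selectivity toward R.

0.170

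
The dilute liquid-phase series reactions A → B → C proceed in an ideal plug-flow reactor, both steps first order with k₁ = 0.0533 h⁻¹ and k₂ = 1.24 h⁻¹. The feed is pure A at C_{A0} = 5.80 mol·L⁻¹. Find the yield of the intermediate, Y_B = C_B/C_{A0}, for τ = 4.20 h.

The intermediate concentration in a first-order A→B→C sequence is C_B = k₁C_{A0}(e^(−k₁τ) − e^(−k₂τ))/(k₂−k₁).
e^(−k₁τ) = e^(−0.0533×4.20) = e^(−0.2239) = 0.7994; e^(−k₂τ) = e^(−5.208) = 0.005473.
C_B = 0.0533×5.80/(1.24−0.0533) × (0.7994−0.005473) = 0.2605×0.7940 = 0.2068 mol·L⁻¹.
Y_B = C_B/C_{A0} = 0.2068/5.80 = 0.0357.

0.0357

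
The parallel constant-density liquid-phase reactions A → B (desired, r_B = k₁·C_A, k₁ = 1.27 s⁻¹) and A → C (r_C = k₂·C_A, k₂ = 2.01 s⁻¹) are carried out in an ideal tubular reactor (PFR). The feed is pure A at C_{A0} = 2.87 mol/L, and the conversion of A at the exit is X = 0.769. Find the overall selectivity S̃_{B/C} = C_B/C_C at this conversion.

C_A = C_{A0}(1−X) = 0.6630 mol/L.
Both paths are first order in A, so the instantaneous fraction to B is constant: dC_B/d(−C_A) = k₁/(k₁+k₂) = 0.3872.
C_B = 0.3872·(C_{A0}−C_A) = 0.3872×2.207 = 0.855 mol/L.
C_C = (C_{A0}−C_A)−C_B = 1.352 mol/L; S̃_{B/C} = 0.8546/1.352 = 0.632.

0.632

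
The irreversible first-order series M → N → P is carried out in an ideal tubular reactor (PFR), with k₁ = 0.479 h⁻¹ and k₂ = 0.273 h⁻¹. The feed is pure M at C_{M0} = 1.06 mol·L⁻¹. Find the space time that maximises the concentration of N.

For first-order series the maximum of C_N occurs at τ_opt = ln(k₂/k₁)/(k₂−k₁).
= ln(0.273/0.479)/(0.273−0.479) = ln(0.5699)/-0.2060 = -0.5622/-0.2060 = 2.73 h.

2.73 h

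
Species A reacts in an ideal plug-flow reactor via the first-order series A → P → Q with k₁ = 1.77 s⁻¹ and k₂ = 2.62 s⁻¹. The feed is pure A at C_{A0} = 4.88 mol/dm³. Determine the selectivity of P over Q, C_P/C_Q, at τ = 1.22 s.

0.213

The intermediate concentration in a first-order A→B→C sequence is C_P = k₁C_{A0}(e^(−k₁τ) − e^(−k₂τ))/(k₂−k₁).
e^(−k₁τ) = e^(−1.77×1.22) = e^(−2.159) = 0.1154; e^(−k₂τ) = e^(−3.196) = 0.04091.
C_P = 1.77×4.88/(2.62−1.77) × (0.1154−0.04091) = 10.16×0.07449 = 0.7569 mol/dm³.
C_A = C_{A0}e^(−k₁τ) = 0.5631 mol/dm³, so C_Q = C_{A0}−C_A−C_P = 3.560 mol/dm³; C_P/C_Q = 0.213.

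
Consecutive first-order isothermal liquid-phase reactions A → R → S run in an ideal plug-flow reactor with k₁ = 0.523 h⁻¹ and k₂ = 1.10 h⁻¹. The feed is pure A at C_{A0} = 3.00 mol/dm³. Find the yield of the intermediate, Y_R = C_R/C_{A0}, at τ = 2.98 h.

Solving the coupled first-order balances gives C_R(τ) = [k₁/(k₂−k₁)]·C_{A0}·(e^(−k₁τ) − e^(−k₂τ)).
e^(−k₁τ) = e^(−0.523×2.98) = e^(−1.559) = 0.2104; e^(−k₂τ) = e^(−3.278) = 0.03770.
C_R = 0.523×3.00/(1.10−0.523) × (0.2104−0.03770) = 2.719×0.1727 = 0.4697 mol/dm³.
Y_R = C_R/C_{A0} = 0.4697/3.00 = 0.157.

0.157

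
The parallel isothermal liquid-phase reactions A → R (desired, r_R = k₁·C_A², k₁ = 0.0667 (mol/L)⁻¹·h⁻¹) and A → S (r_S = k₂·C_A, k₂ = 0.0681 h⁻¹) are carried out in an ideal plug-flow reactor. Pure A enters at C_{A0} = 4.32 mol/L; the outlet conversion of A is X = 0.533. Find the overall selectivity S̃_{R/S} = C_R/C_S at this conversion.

3.00

C_A = C_{A0}(1−X) = 2.017 mol/L.
Along a PFR/batch, dC_S/dC_A = −r_S/(r_R+r_S) = −k₂/(k₂+k₁·C_A).
Integrating from C_{A0} to C_A: C_S = (0.0681/0.0667)·ln[(0.0681+0.0667·4.32)/(0.0681+0.0667·2.02)] = 1.021·ln(0.3562/0.2027) = 0.5759 mol/L.
Then C_R = (C_{A0}−C_A) − C_S = 2.303 − 0.5759 = 1.727 mol/L.
S̃_{R/S} = C_R/C_S = 1.727/0.5759 = 3.00.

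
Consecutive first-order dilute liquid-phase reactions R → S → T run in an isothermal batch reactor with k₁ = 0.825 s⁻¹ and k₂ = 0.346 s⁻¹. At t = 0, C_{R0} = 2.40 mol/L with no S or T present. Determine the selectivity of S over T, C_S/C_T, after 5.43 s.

Solving the coupled first-order balances gives C_S(t) = [k₁/(k₂−k₁)]·C_{R0}·(e^(−k₁t) − e^(−k₂t)).
e^(−k₁t) = e^(−0.825×5.43) = e^(−4.480) = 0.01134; e^(−k₂t) = e^(−1.879) = 0.1528.
C_S = 0.825×2.40/(0.346−0.825) × (0.01134−0.1528) = (-4.134)×(-0.1414) = 0.5847 mol/L.
C_R = C_{R0}e^(−k₁t) = 0.02721 mol/L, so C_T = C_{R0}−C_R−C_S = 1.788 mol/L; C_S/C_T = 0.327.

0.327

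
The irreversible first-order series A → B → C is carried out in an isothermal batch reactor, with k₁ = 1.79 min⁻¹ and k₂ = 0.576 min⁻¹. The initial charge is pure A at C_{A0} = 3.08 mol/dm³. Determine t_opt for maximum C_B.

0.934 min

The intermediate peaks when r₁ = r₂, i.e. k₁e^(−k₁t) = k₂e^(−k₂t), giving t_opt = ln(k₂/k₁)/(k₂−k₁).
= ln(0.576/1.79)/(0.576−1.79) = ln(0.3218)/-1.214 = -1.134/-1.214 = 0.934 min.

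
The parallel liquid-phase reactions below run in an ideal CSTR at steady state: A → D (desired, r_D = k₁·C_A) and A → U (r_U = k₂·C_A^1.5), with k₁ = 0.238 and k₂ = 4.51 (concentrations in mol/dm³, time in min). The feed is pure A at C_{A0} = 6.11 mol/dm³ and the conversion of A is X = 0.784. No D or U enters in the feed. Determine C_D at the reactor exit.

Exit C_A = C_{A0}(1−X) = 6.11×0.216 = 1.320 mol/dm³.
In a CSTR the entire volume is at exit conditions, so r_D = 0.238×1.320 = 0.3141 and r_U = 4.51×1.320^1.5 = 6.838.
Fraction of consumed A going to D: r_D/(r_D+r_U) = 0.04392.
C_D = 0.04392·C_{A0}·X = 0.04392×6.11×0.784 = 0.210 mol/dm³.

0.210 mol/dm³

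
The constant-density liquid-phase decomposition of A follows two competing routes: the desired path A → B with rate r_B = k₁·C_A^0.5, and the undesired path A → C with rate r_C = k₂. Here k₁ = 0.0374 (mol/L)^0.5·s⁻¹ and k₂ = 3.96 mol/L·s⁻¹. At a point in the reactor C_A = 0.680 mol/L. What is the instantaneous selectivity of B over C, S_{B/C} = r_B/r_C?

0.00779

S_{B/C} = r_B/r_C = (k₁·C_A^0.5)/(k₂) = (k₁/k₂)·C_A^0.5.
= (0.0374×0.6800^0.5) / (3.96) = 0.03084/3.960 = 0.00779.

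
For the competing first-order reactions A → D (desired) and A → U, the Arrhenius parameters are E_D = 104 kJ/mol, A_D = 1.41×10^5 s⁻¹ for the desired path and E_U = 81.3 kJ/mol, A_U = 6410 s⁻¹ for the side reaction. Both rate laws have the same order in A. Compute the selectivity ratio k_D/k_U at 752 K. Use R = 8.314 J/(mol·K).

Since both paths have the same order in A, the concentration cancels and S_{D/U} = k_D/k_U = (A_D/A_U)·exp[(E_U−E_D)/(RT)].
(E_U−E_D)/(RT) = (81.3−104)×10³/(8.314×752) = -22700/6252 = -3.631.
k_D/k_U = (1.41×10^5/6410)·exp(-3.631) = 22.00 × 0.02650 = 0.583.
Since E_D > E_U, raising the temperature improves selectivity toward D.

0.583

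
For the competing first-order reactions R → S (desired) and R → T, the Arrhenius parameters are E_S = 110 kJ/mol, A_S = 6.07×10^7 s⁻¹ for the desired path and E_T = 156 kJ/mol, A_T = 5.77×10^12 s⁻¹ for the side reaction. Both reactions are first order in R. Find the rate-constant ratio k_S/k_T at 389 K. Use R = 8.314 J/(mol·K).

Since both paths have the same order in R, the concentration cancels and S_{S/T} = k_S/k_T = (A_S/A_T)·exp[(E_T−E_S)/(RT)].
(E_T−E_S)/(RT) = (156−110)×10³/(8.314×389) = 46000/3234 = 14.22.
k_S/k_T = (6.07×10^7/5.77×10^12)·exp(14.22) = 1.052×10^-5 × 1.503×10^6 = 15.8.

15.8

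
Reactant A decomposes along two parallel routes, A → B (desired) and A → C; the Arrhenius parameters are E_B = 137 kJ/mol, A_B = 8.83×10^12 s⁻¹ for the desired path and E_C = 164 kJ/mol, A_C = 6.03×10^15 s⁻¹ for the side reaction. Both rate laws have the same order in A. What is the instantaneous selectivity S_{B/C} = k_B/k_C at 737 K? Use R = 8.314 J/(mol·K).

0.120

k_B/k_C = (A_B/A_C)·exp[−(E_B−E_C)/(RT)] = (A_B/A_C)·exp[(E_C−E_B)/(RT)].
(E_C−E_B)/(RT) = (164−137)×10³/(8.314×737) = 27000/6127 = 4.406.
k_B/k_C = (8.83×10^12/6.03×10^15)·exp(4.406) = 0.001464 × 81.98 = 0.120.
Since E_B < E_C, lowering the temperature improves selectivity toward B.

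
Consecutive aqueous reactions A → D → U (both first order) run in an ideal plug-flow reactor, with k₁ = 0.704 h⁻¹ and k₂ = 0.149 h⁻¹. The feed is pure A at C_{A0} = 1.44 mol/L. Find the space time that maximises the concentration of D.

2.80 h

Setting dC_D/dτ = 0 gives τ_opt = ln(k₂/k₁)/(k₂−k₁).
= ln(0.149/0.704)/(0.149−0.704) = ln(0.2116)/-0.5550 = -1.553/-0.5550 = 2.80 h.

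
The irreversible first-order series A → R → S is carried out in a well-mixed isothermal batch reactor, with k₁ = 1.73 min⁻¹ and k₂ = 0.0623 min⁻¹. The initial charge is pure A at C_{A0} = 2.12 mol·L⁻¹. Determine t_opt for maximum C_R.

1.99 min

Setting dC_R/dt = 0 gives t_opt = ln(k₂/k₁)/(k₂−k₁).
= ln(0.0623/1.73)/(0.0623−1.73) = ln(0.03601)/-1.668 = -3.324/-1.668 = 1.99 min.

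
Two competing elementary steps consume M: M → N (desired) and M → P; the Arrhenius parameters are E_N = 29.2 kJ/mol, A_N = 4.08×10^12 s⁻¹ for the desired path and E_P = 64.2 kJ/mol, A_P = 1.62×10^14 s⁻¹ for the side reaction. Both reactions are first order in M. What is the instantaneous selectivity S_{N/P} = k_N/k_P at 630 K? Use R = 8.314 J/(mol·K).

Since both paths have the same order in M, the concentration cancels and S_{N/P} = k_N/k_P = (A_N/A_P)·exp[(E_P−E_N)/(RT)].
(E_P−E_N)/(RT) = (64.2−29.2)×10³/(8.314×630) = 35000/5238 = 6.682.
k_N/k_P = (4.08×10^12/1.62×10^14)·exp(6.682) = 0.02519 × 798.0 = 20.1.

20.1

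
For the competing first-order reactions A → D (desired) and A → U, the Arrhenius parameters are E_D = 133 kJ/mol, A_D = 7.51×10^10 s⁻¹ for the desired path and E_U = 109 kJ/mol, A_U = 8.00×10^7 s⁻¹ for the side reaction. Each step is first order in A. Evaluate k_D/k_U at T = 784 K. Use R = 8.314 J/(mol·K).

Since both paths have the same order in A, the concentration cancels and S_{D/U} = k_D/k_U = (A_D/A_U)·exp[(E_U−E_D)/(RT)].
(E_U−E_D)/(RT) = (109−133)×10³/(8.314×784) = -24000/6518 = -3.682.
k_D/k_U = (7.51×10^10/8.00×10^7)·exp(-3.682) = 938.8 × 0.02517 = 23.6.

23.6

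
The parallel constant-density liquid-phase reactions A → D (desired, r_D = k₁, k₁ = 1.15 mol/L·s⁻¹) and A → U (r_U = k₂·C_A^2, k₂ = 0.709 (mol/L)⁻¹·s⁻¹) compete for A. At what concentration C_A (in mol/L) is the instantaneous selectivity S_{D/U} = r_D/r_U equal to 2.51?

S_{D/U} = (k₁/k₂)·C_A^-2 ⇒ C_A = (S·k₂/k₁)^(-0.5).
= (2.51×0.709/1.15)^(-0.5) = (1.547)^(-0.5) = 0.804 mol/L.

0.804 mol/L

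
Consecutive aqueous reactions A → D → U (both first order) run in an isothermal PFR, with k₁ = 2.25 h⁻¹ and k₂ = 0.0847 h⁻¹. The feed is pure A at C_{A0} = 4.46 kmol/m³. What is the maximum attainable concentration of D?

3.92 kmol/m³

At the optimum, C_{D,max}/C_{A0} = (k₁/k₂)^[k₂/(k₂−k₁)].
= (2.25/0.0847)^(0.0847/(0.0847−2.25)) = (26.56)^(-0.03912) = 0.8796.
C_{D,max} = 0.8796×4.46 = 3.92 kmol/m³.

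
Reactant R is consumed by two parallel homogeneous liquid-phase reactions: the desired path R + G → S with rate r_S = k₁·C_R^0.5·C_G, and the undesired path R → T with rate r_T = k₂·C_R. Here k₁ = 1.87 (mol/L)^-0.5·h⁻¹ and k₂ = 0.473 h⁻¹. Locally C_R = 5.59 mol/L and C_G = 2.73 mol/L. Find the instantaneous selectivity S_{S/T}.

S_{S/T} = r_S/r_T = (k₁·C_R^0.5·C_G)/(k₂·C_R) = (k₁/k₂)·C_R^-0.5·C_G.
= (1.87×5.590^0.5×2.730) / (0.473×5.590) = 12.07/2.644 = 4.56.

4.56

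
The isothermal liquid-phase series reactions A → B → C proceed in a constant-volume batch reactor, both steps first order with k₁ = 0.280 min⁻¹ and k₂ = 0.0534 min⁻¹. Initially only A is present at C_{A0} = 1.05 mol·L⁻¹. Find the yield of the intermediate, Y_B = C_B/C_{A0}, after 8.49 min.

The intermediate concentration in a first-order A→B→C sequence is C_B = k₁C_{A0}(e^(−k₁t) − e^(−k₂t))/(k₂−k₁).
e^(−k₁t) = e^(−0.280×8.49) = e^(−2.377) = 0.09281; e^(−k₂t) = e^(−0.4534) = 0.6355.
C_B = 0.280×1.05/(0.0534−0.280) × (0.09281−0.6355) = (-1.297)×(-0.5427) = 0.7041 mol·L⁻¹.
Y_B = C_B/C_{A0} = 0.7041/1.05 = 0.671.

0.671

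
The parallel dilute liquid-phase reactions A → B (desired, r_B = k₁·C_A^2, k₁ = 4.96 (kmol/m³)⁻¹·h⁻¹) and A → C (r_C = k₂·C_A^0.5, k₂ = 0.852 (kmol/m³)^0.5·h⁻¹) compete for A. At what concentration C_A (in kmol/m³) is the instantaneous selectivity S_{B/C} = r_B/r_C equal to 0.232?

0.117 kmol/m³

S_{B/C} = (k₁/k₂)·C_A^1.5 ⇒ C_A = (S·k₂/k₁)^(1/1.5).
= (0.232×0.852/4.96)^(0.6667) = (0.03985)^(0.6667) = 0.117 kmol/m³.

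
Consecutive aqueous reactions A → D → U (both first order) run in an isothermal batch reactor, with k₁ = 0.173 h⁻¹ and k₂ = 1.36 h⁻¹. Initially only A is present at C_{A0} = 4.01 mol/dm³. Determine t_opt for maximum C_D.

Setting dC_D/dt = 0 gives t_opt = ln(k₂/k₁)/(k₂−k₁).
= ln(1.36/0.173)/(1.36−0.173) = ln(7.861)/1.187 = 2.062/1.187 = 1.74 h.

1.74 h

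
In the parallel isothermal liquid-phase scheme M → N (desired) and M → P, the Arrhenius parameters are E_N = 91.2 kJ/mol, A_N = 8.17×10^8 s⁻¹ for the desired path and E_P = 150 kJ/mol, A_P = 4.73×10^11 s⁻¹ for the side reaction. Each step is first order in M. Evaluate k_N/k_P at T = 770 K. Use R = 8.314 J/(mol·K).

16.8

Since both paths have the same order in M, the concentration cancels and S_{N/P} = k_N/k_P = (A_N/A_P)·exp[(E_P−E_N)/(RT)].
(E_P−E_N)/(RT) = (150−91.2)×10³/(8.314×770) = 58800/6402 = 9.185.
k_N/k_P = (8.17×10^8/4.73×10^11)·exp(9.185) = 0.001727 × 9749 = 16.8.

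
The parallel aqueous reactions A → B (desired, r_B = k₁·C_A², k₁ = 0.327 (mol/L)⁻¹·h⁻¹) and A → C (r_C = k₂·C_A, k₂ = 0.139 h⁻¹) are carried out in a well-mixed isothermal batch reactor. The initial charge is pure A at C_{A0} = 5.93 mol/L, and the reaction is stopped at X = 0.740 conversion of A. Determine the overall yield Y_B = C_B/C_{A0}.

C_A = C_{A0}(1−X) = 1.542 mol/L.
Along a PFR/batch, dC_C/dC_A = −r_C/(r_B+r_C) = −k₂/(k₂+k₁·C_A).
Integrating from C_{A0} to C_A: C_C = (0.139/0.327)·ln[(0.139+0.327·5.93)/(0.139+0.327·1.54)] = 0.4251·ln(2.078/0.6432) = 0.4985 mol/L.
Then C_B = (C_{A0}−C_A) − C_C = 4.388 − 0.4985 = 3.890 mol/L.
Y_B = C_B/C_{A0} = 3.890/5.93 = 0.656.

0.656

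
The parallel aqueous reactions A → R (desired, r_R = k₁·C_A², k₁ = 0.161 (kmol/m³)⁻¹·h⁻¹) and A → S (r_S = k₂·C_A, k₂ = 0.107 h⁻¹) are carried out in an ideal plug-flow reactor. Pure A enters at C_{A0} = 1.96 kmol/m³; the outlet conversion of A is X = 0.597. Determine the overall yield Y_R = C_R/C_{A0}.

C_A = C_{A0}(1−X) = 0.7899 kmol/m³.
Along a PFR/batch, dC_S/dC_A = −r_S/(r_R+r_S) = −k₂/(k₂+k₁·C_A).
Integrating from C_{A0} to C_A: C_S = (0.107/0.161)·ln[(0.107+0.161·1.96)/(0.107+0.161·0.790)] = 0.6646·ln(0.4226/0.2342) = 0.3923 kmol/m³.
Then C_R = (C_{A0}−C_A) − C_S = 1.170 − 0.3923 = 0.7778 kmol/m³.
Y_R = C_R/C_{A0} = 0.7778/1.96 = 0.397.

0.397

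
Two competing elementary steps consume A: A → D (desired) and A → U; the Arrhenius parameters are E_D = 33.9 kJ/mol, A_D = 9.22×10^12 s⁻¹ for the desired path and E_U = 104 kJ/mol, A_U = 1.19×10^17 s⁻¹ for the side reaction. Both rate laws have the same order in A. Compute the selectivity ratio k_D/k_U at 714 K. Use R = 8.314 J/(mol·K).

10.4

Since both paths have the same order in A, the concentration cancels and S_{D/U} = k_D/k_U = (A_D/A_U)·exp[(E_U−E_D)/(RT)].
(E_U−E_D)/(RT) = (104−33.9)×10³/(8.314×714) = 70100/5936 = 11.81.
k_D/k_U = (9.22×10^12/1.19×10^17)·exp(11.81) = 7.748×10^-5 × 1.344×10^5 = 10.4.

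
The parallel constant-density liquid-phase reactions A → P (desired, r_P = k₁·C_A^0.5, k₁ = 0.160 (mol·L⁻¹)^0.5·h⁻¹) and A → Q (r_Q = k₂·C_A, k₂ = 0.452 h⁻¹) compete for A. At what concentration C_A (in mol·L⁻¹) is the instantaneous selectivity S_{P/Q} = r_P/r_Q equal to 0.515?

S_{P/Q} = (k₁/k₂)·C_A^-0.5 ⇒ C_A = (S·k₂/k₁)^(-2).
= (0.515×0.452/0.160)^(-2) = (1.455)^(-2) = 0.472 mol·L⁻¹.

0.472 mol·L⁻¹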